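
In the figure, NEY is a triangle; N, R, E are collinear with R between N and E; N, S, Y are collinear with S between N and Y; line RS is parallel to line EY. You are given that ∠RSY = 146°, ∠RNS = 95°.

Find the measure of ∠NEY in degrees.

∠NEY = 51°

1. ∠NSR = 34°  [linear pair at S on NY]
2. ∠NRS = 51°  [△NRS]
3. ∠NEY = 51°  [RS∥EY, corresponding at R]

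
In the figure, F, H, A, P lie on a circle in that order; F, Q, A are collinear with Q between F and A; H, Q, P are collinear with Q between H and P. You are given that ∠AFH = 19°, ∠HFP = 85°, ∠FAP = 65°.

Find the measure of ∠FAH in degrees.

1. ∠FHP = 65°  [same arc FP]
2. ∠FPH = 30°  [△FHP]
3. ∠FAH = 30°  [same arc FH]

∠FAH = 30°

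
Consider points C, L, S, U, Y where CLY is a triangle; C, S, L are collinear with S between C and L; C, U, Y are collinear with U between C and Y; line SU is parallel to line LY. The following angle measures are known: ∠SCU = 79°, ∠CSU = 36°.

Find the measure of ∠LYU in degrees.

1. ∠CUS = 65°  [△CSU]
2. ∠SUY = 115°  [linear pair at U on CY]
3. ∠LYU = 65°  [SU∥LY, co-interior at Y–U]

∠LYU = 65°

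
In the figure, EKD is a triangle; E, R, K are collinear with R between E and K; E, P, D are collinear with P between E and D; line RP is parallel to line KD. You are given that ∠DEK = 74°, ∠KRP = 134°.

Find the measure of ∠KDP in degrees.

1. ∠PER = 74°  [R on EK, P on ED]
2. ∠ERP = 46°  [linear pair at R on EK]
3. ∠EPR = 60°  [△ERP]
4. ∠DPR = 120°  [linear pair at P on ED]
5. ∠KDP = 60°  [RP∥KD, co-interior at D–P]

∠KDP = 60°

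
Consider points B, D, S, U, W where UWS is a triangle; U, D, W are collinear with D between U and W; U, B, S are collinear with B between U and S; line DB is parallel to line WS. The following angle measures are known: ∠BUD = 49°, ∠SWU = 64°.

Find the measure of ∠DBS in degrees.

∠DBS = 113°

1. ∠SUW = 49°  [D on UW, B on US]
2. ∠USW = 67°  [△UWS]
3. ∠DBU = 67°  [DB∥WS, corresponding at B]
4. ∠DBS = 113°  [linear pair at B on US]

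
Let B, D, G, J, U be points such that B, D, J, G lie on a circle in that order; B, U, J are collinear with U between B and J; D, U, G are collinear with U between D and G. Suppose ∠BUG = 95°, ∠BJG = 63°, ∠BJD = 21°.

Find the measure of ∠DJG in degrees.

∠DJG = 84°

1. ∠DUJ = 95°  [vertical angles at U]
2. ∠GUJ = 85°  [linear pair at U on BJ]
3. ∠DGJ = 32°  [△JUG]
4. ∠GDJ = 64°  [△DUJ]
5. ∠DJG = 84°  [△DJG]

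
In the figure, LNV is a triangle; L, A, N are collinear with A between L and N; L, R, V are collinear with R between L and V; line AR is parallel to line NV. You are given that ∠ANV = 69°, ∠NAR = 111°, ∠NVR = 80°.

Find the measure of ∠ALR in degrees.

1. ∠LNV = 69°  [A on ray NL]
2. ∠LVN = 80°  [R on ray VL]
3. ∠NLV = 31°  [△LNV]
4. ∠ALR = 31°  [A on LN, R on LV]

∠ALR = 31°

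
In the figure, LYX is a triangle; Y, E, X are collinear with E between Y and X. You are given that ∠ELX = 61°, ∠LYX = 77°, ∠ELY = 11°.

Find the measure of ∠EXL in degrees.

∠EXL = 31°

1. ∠EYL = 77°  [E on ray YX]
2. ∠LEY = 92°  [△LYE]
3. ∠LEX = 88°  [linear pair at E on YX]
4. ∠EXL = 31°  [△LEX]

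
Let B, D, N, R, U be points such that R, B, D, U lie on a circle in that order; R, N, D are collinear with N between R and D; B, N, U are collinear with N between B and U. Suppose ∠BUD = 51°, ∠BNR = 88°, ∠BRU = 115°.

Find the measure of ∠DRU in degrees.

1. ∠BRD = 51°  [same arc BD]
2. ∠DNU = 88°  [vertical angles at N]
3. ∠RBU = 41°  [△RNB]
4. ∠BUR = 24°  [△RBU]
5. ∠RNU = 92°  [linear pair at N on RD]
6. ∠DRU = 64°  [△RNU]

∠DRU = 64°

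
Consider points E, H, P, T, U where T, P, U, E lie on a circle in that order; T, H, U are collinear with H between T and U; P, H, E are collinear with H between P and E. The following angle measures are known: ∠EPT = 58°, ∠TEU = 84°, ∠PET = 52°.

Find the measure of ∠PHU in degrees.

∠PHU = 90°

1. ∠EUT = 58°  [same arc TE]
2. ∠ETU = 38°  [△TUE]
3. ∠PUT = 52°  [same arc TP]
4. ∠EPU = 38°  [same arc UE]
5. ∠PHU = 90°  [△PHU]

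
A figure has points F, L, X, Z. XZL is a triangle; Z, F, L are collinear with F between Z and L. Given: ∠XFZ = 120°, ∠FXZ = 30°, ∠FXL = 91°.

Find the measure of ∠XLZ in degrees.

1. ∠LFX = 60°  [linear pair at F on ZL]
2. ∠FLX = 29°  [△XFL]
3. ∠XLZ = 29°  [F on ray LZ]

∠XLZ = 29°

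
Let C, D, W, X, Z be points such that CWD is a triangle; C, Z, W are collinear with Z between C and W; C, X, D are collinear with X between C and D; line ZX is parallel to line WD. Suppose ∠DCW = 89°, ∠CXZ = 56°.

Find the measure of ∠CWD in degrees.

1. ∠XCZ = 89°  [Z on CW, X on CD]
2. ∠CZX = 35°  [△CZX]
3. ∠CWD = 35°  [ZX∥WD, corresponding at Z]

∠CWD = 35°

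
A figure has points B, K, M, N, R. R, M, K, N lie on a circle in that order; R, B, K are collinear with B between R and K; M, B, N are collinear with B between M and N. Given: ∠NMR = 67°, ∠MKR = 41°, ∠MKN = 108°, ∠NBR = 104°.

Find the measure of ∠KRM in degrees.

1. ∠NKR = 67°  [same arc RN]
2. ∠KBN = 76°  [linear pair at B on RK]
3. ∠KNM = 37°  [△KBN]
4. ∠KRM = 37°  [same arc MK]

∠KRM = 37°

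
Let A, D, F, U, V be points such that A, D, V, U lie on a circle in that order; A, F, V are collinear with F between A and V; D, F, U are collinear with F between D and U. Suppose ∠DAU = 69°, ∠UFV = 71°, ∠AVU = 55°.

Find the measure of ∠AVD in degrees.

1. ∠DVU = 111°  [cyclic ADVU, opposite ∠A+∠V]
2. ∠AFD = 71°  [vertical angles at F]
3. ∠DUV = 54°  [△VFU]
4. ∠UDV = 15°  [△DVU]
5. ∠DFV = 109°  [linear pair at F on AV]
6. ∠AVD = 56°  [△DFV]

∠AVD = 56°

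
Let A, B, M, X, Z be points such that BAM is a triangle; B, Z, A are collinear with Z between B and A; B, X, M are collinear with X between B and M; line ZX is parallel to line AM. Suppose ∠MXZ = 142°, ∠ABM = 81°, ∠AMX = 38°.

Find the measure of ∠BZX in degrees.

∠BZX = 61°

1. ∠BXZ = 38°  [linear pair at X on BM]
2. ∠XBZ = 81°  [Z on BA, X on BM]
3. ∠BZX = 61°  [△BZX]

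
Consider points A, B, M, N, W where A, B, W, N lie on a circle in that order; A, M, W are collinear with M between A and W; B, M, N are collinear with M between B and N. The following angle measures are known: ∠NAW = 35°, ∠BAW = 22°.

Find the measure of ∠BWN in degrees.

1. ∠NBW = 35°  [same arc WN]
2. ∠BNW = 22°  [same arc BW]
3. ∠BWN = 123°  [△BWN]

∠BWN = 123°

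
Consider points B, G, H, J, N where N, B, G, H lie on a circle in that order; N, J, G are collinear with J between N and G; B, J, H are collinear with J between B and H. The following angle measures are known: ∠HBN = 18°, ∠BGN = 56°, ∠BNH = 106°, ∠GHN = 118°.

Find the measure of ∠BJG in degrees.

∠BJG = 80°

1. ∠HGN = 18°  [same arc NH]
2. ∠BHN = 56°  [△NBH]
3. ∠GNH = 44°  [△NGH]
4. ∠HJN = 80°  [△NJH]
5. ∠BJG = 80°  [vertical angles at J]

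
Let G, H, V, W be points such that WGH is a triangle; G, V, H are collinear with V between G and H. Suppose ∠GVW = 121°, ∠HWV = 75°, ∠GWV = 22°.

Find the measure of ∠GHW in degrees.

1. ∠HVW = 59°  [linear pair at V on GH]
2. ∠VHW = 46°  [△WVH]
3. ∠GHW = 46°  [V on ray HG]

∠GHW = 46°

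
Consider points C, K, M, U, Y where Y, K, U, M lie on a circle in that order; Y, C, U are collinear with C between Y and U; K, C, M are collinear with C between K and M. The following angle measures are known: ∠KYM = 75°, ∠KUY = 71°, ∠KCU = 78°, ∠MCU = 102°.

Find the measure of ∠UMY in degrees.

∠UMY = 115°

1. ∠KUM = 105°  [cyclic YKUM, opposite ∠Y+∠U]
2. ∠KMY = 71°  [same arc YK]
3. ∠MKU = 31°  [△KCU]
4. ∠MCY = 78°  [vertical angles at C]
5. ∠KMU = 44°  [△KUM]
6. ∠MYU = 31°  [△YCM]
7. ∠MUY = 34°  [△UCM]
8. ∠UMY = 115°  [△YUM]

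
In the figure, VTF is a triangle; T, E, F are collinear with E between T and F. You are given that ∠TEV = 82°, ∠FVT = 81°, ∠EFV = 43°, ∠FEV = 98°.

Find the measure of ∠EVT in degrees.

∠EVT = 42°

1. ∠TFV = 43°  [E on ray FT]
2. ∠FTV = 56°  [△VTF]
3. ∠ETV = 56°  [E on ray TF]
4. ∠EVT = 42°  [△VTE]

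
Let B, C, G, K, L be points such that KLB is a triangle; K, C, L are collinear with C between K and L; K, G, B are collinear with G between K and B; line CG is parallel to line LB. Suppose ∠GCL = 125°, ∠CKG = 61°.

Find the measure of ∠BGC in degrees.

∠BGC = 116°

1. ∠GCK = 55°  [linear pair at C on KL]
2. ∠CGK = 64°  [△KCG]
3. ∠BGC = 116°  [linear pair at G on KB]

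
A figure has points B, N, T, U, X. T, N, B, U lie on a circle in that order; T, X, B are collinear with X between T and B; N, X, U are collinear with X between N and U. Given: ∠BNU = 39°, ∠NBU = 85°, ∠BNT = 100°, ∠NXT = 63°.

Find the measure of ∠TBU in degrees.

∠TBU = 61°

1. ∠BTU = 39°  [same arc BU]
2. ∠BUT = 80°  [cyclic TNBU, opposite ∠N+∠U]
3. ∠TBU = 61°  [△TBU]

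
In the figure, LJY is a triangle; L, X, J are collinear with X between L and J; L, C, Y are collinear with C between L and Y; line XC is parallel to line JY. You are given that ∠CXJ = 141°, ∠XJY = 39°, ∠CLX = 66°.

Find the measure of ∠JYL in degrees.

1. ∠LJY = 39°  [X on ray JL]
2. ∠JLY = 66°  [X on LJ, C on LY]
3. ∠JYL = 75°  [△LJY]

∠JYL = 75°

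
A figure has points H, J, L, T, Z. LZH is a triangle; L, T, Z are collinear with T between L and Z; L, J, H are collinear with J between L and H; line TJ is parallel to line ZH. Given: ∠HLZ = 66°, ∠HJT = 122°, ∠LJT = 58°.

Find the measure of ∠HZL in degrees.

∠HZL = 56°

1. ∠JLT = 66°  [T on LZ, J on LH]
2. ∠JTL = 56°  [△LTJ]
3. ∠HZL = 56°  [TJ∥ZH, corresponding at T]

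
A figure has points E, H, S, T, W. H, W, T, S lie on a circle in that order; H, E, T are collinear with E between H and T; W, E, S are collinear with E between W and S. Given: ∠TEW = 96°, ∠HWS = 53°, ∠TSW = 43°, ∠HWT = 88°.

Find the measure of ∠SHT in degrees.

∠SHT = 35°

1. ∠HTS = 53°  [same arc HS]
2. ∠HST = 92°  [cyclic HWTS, opposite ∠W+∠S]
3. ∠SHT = 35°  [△HTS]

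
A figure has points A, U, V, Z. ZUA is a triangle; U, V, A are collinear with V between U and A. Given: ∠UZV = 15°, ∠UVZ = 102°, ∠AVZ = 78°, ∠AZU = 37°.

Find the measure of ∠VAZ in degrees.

∠VAZ = 80°

1. ∠VUZ = 63°  [△ZUV]
2. ∠AUZ = 63°  [V on ray UA]
3. ∠UAZ = 80°  [△ZUA]
4. ∠VAZ = 80°  [V on ray AU]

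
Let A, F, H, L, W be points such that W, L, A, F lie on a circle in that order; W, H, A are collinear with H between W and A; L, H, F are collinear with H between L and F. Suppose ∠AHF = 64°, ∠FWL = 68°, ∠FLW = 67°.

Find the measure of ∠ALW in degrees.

∠ALW = 86°

1. ∠LHW = 64°  [vertical angles at H]
2. ∠LFW = 45°  [△WLF]
3. ∠AWL = 49°  [△WHL]
4. ∠LAW = 45°  [same arc WL]
5. ∠ALW = 86°  [△WLA]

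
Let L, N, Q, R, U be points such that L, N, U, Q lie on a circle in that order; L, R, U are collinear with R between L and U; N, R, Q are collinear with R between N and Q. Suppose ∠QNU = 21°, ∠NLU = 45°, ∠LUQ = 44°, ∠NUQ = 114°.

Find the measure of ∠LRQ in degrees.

1. ∠NQU = 45°  [△NUQ]
2. ∠QRU = 91°  [△URQ]
3. ∠LRQ = 89°  [linear pair at R on LU]

∠LRQ = 89°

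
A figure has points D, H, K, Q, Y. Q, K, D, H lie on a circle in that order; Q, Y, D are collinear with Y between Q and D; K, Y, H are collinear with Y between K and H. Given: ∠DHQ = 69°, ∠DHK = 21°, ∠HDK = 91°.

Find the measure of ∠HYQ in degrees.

1. ∠DKQ = 111°  [cyclic QKDH, opposite ∠K+∠H]
2. ∠DQK = 21°  [same arc KD]
3. ∠DKH = 68°  [△KDH]
4. ∠KDQ = 48°  [△QKD]
5. ∠DQH = 68°  [same arc DH]
6. ∠KHQ = 48°  [same arc QK]
7. ∠HYQ = 64°  [△QYH]

∠HYQ = 64°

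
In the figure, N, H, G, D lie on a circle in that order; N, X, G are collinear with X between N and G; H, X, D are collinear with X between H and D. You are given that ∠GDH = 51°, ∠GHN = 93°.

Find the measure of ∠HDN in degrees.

1. ∠GNH = 51°  [same arc HG]
2. ∠HGN = 36°  [△NHG]
3. ∠HDN = 36°  [same arc NH]

∠HDN = 36°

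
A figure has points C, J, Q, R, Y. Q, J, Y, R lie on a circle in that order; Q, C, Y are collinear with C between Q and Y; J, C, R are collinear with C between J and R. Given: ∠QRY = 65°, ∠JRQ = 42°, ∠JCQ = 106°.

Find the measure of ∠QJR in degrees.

∠QJR = 51°

1. ∠QJY = 115°  [cyclic QJYR, opposite ∠J+∠R]
2. ∠JYQ = 42°  [same arc QJ]
3. ∠JQY = 23°  [△QJY]
4. ∠QJR = 51°  [△QCJ]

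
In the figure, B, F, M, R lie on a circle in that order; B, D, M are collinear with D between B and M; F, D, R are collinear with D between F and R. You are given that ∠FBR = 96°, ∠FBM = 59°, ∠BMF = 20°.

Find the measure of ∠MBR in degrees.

1. ∠FMR = 84°  [cyclic BFMR, opposite ∠B+∠M]
2. ∠FRM = 59°  [same arc FM]
3. ∠MFR = 37°  [△FMR]
4. ∠MBR = 37°  [same arc MR]

∠MBR = 37°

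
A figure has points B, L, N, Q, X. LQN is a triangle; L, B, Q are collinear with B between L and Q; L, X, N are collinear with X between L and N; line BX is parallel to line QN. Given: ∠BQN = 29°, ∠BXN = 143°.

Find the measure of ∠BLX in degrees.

∠BLX = 114°

1. ∠LQN = 29°  [B on ray QL]
2. ∠BXL = 37°  [linear pair at X on LN]
3. ∠LBX = 29°  [BX∥QN, corresponding at B]
4. ∠BLX = 114°  [△LBX]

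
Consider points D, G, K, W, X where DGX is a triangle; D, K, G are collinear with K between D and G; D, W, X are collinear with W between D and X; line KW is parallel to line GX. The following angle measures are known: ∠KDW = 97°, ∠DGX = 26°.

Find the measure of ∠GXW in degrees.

1. ∠GDX = 97°  [K on DG, W on DX]
2. ∠DXG = 57°  [△DGX]
3. ∠GXW = 57°  [W on ray XD]

∠GXW = 57°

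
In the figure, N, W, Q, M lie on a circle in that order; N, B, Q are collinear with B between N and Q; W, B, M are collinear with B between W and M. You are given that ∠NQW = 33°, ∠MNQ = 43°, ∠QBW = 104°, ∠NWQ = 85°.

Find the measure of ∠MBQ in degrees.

1. ∠NMW = 33°  [same arc NW]
2. ∠MBN = 104°  [△NBM]
3. ∠MBQ = 76°  [linear pair at B on NQ]

∠MBQ = 76°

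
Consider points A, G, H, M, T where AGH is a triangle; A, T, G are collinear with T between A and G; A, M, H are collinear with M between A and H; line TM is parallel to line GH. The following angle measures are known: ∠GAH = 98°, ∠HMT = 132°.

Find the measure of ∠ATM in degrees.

∠ATM = 34°

1. ∠MAT = 98°  [T on AG, M on AH]
2. ∠AMT = 48°  [linear pair at M on AH]
3. ∠ATM = 34°  [△ATM]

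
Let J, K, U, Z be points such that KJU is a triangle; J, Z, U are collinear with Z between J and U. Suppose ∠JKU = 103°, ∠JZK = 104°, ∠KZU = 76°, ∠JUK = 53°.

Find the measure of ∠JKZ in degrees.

1. ∠KJU = 24°  [△KJU]
2. ∠KJZ = 24°  [Z on ray JU]
3. ∠JKZ = 52°  [△KJZ]

∠JKZ = 52°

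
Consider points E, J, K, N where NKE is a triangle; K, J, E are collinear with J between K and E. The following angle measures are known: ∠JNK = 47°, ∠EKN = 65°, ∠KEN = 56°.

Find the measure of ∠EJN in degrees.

∠EJN = 112°

1. ∠JKN = 65°  [J on ray KE]
2. ∠KJN = 68°  [△NKJ]
3. ∠EJN = 112°  [linear pair at J on KE]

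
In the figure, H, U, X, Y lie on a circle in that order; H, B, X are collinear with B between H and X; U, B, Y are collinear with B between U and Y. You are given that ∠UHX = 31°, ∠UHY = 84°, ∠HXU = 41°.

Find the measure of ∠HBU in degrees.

1. ∠HYU = 41°  [same arc HU]
2. ∠HUY = 55°  [△HUY]
3. ∠HBU = 94°  [△HBU]

∠HBU = 94°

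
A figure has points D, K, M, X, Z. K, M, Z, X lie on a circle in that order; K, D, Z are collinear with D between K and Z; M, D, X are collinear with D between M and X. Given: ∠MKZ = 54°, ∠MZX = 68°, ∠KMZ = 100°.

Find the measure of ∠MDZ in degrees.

1. ∠MXZ = 54°  [same arc MZ]
2. ∠KZM = 26°  [△KMZ]
3. ∠XMZ = 58°  [△MZX]
4. ∠MDZ = 96°  [△MDZ]

∠MDZ = 96°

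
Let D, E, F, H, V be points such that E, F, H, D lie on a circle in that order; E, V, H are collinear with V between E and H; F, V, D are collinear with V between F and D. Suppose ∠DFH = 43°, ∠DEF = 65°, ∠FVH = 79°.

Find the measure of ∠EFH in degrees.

1. ∠EHF = 58°  [△FVH]
2. ∠DHF = 115°  [cyclic EFHD, opposite ∠E+∠H]
3. ∠FDH = 22°  [△FHD]
4. ∠FEH = 22°  [same arc FH]
5. ∠EFH = 100°  [△EFH]

∠EFH = 100°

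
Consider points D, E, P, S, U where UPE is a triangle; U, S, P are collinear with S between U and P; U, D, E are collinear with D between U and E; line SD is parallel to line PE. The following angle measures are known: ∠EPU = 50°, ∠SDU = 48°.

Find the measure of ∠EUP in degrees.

∠EUP = 82°

1. ∠DSU = 50°  [SD∥PE, corresponding at S]
2. ∠DUS = 82°  [△USD]
3. ∠EUP = 82°  [S on UP, D on UE]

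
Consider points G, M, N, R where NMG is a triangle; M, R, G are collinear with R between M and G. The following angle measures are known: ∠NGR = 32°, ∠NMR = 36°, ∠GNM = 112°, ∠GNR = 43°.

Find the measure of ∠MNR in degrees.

∠MNR = 69°

1. ∠GRN = 105°  [△NRG]
2. ∠MRN = 75°  [linear pair at R on MG]
3. ∠MNR = 69°  [△NMR]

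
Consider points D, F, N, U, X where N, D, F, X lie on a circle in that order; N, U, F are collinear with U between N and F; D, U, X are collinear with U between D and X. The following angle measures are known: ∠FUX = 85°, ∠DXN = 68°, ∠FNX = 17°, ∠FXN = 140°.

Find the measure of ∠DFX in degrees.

1. ∠FDX = 17°  [same arc FX]
2. ∠NFX = 23°  [△NFX]
3. ∠DXF = 72°  [△FUX]
4. ∠DFX = 91°  [△DFX]

∠DFX = 91°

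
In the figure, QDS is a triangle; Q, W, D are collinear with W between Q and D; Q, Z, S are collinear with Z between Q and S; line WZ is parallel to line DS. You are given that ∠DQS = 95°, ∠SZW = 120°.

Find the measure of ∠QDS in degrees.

∠QDS = 25°

1. ∠WQZ = 95°  [W on QD, Z on QS]
2. ∠QZW = 60°  [linear pair at Z on QS]
3. ∠QWZ = 25°  [△QWZ]
4. ∠QDS = 25°  [WZ∥DS, corresponding at W]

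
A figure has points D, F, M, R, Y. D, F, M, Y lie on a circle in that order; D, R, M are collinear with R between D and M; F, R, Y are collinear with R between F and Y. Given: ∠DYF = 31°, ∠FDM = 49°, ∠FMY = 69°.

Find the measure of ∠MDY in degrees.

∠MDY = 62°

1. ∠FYM = 49°  [same arc FM]
2. ∠MFY = 62°  [△FMY]
3. ∠MDY = 62°  [same arc MY]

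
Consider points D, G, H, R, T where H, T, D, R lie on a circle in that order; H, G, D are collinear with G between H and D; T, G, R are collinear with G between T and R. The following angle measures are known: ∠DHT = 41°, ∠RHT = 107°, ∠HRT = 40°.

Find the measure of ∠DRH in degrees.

∠DRH = 81°

1. ∠DRT = 41°  [same arc TD]
2. ∠RDT = 73°  [cyclic HTDR, opposite ∠H+∠D]
3. ∠HTR = 33°  [△HTR]
4. ∠DTR = 66°  [△TDR]
5. ∠HDR = 33°  [same arc HR]
6. ∠DHR = 66°  [same arc DR]
7. ∠DRH = 81°  [△HDR]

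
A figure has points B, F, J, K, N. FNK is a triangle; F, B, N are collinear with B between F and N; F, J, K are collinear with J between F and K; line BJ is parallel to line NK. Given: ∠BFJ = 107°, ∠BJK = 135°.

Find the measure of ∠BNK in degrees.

∠BNK = 28°

1. ∠BJF = 45°  [linear pair at J on FK]
2. ∠FBJ = 28°  [△FBJ]
3. ∠JBN = 152°  [linear pair at B on FN]
4. ∠BNK = 28°  [BJ∥NK, co-interior at N–B]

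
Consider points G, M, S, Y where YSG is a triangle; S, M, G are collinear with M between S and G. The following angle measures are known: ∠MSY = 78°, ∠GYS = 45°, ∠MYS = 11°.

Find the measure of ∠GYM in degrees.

∠GYM = 34°

1. ∠SMY = 91°  [△YSM]
2. ∠GSY = 78°  [M on ray SG]
3. ∠SGY = 57°  [△YSG]
4. ∠GMY = 89°  [linear pair at M on SG]
5. ∠MGY = 57°  [M on ray GS]
6. ∠GYM = 34°  [△YMG]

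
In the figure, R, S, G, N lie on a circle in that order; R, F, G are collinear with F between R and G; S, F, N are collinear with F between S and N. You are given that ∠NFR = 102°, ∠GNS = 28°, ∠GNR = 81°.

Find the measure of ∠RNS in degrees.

1. ∠GFN = 78°  [linear pair at F on RG]
2. ∠NGR = 74°  [△GFN]
3. ∠GRN = 25°  [△RGN]
4. ∠RNS = 53°  [△RFN]

∠RNS = 53°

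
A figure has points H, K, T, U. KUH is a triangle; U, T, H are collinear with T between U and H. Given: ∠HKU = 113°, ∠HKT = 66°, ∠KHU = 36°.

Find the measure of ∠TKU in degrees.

1. ∠HUK = 31°  [△KUH]
2. ∠KHT = 36°  [T on ray HU]
3. ∠KUT = 31°  [T on ray UH]
4. ∠HTK = 78°  [△KTH]
5. ∠KTU = 102°  [linear pair at T on UH]
6. ∠TKU = 47°  [△KUT]

∠TKU = 47°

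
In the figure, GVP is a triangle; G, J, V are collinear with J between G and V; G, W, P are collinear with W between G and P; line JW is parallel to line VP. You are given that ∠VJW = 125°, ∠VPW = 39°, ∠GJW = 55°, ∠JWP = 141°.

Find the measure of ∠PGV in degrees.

∠PGV = 86°

1. ∠GPV = 39°  [W on ray PG]
2. ∠GVP = 55°  [JW∥VP, corresponding at J]
3. ∠PGV = 86°  [△GVP]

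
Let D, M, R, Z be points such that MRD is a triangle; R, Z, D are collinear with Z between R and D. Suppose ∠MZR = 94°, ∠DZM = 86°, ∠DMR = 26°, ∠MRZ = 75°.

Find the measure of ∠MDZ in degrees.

1. ∠DRM = 75°  [Z on ray RD]
2. ∠MDR = 79°  [△MRD]
3. ∠MDZ = 79°  [Z on ray DR]

∠MDZ = 79°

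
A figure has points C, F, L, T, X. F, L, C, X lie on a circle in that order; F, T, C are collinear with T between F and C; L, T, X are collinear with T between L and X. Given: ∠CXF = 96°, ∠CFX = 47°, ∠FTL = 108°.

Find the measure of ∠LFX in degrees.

1. ∠FCX = 37°  [△FCX]
2. ∠CLX = 47°  [same arc CX]
3. ∠CTX = 108°  [vertical angles at T]
4. ∠CXL = 35°  [△CTX]
5. ∠LCX = 98°  [△LCX]
6. ∠LFX = 82°  [cyclic FLCX, opposite ∠F+∠C]

∠LFX = 82°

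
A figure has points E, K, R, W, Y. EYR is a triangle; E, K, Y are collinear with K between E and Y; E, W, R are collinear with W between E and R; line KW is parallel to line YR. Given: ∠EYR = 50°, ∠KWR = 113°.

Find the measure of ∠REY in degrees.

∠REY = 63°

1. ∠EKW = 50°  [KW∥YR, corresponding at K]
2. ∠EWK = 67°  [linear pair at W on ER]
3. ∠KEW = 63°  [△EKW]
4. ∠REY = 63°  [K on EY, W on ER]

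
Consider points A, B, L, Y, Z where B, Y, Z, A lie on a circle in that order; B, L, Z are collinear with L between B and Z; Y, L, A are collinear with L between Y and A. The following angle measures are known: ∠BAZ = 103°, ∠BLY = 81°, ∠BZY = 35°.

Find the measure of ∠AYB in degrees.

∠AYB = 31°

1. ∠BYZ = 77°  [cyclic BYZA, opposite ∠Y+∠A]
2. ∠YBZ = 68°  [△BYZ]
3. ∠AYB = 31°  [△BLY]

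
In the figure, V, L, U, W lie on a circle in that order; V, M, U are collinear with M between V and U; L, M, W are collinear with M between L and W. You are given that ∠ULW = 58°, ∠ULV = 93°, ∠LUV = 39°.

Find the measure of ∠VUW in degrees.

∠VUW = 35°

1. ∠UVW = 58°  [same arc UW]
2. ∠UWV = 87°  [cyclic VLUW, opposite ∠L+∠W]
3. ∠VUW = 35°  [△VUW]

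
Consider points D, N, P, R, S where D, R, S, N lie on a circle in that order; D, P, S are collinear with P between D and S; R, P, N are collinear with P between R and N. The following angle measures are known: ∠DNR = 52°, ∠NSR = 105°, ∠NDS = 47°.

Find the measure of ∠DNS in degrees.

1. ∠DPN = 81°  [△DPN]
2. ∠NRS = 47°  [same arc SN]
3. ∠NPS = 99°  [linear pair at P on DS]
4. ∠RNS = 28°  [△RSN]
5. ∠DSN = 53°  [△SPN]
6. ∠DNS = 80°  [△DSN]

∠DNS = 80°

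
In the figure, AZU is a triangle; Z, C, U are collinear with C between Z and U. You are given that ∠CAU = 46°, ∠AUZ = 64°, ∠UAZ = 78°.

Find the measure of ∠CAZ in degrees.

1. ∠AZU = 38°  [△AZU]
2. ∠AUC = 64°  [C on ray UZ]
3. ∠AZC = 38°  [C on ray ZU]
4. ∠ACU = 70°  [△ACU]
5. ∠ACZ = 110°  [linear pair at C on ZU]
6. ∠CAZ = 32°  [△AZC]

∠CAZ = 32°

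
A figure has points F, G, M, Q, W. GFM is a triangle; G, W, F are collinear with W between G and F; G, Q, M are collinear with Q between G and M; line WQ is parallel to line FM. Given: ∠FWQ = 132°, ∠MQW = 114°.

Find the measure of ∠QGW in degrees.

1. ∠GWQ = 48°  [linear pair at W on GF]
2. ∠GQW = 66°  [linear pair at Q on GM]
3. ∠QGW = 66°  [△GWQ]

∠QGW = 66°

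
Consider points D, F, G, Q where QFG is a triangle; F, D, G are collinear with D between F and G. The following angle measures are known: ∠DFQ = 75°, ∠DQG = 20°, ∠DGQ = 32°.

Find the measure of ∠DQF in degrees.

1. ∠GDQ = 128°  [△QDG]
2. ∠FDQ = 52°  [linear pair at D on FG]
3. ∠DQF = 53°  [△QFD]

∠DQF = 53°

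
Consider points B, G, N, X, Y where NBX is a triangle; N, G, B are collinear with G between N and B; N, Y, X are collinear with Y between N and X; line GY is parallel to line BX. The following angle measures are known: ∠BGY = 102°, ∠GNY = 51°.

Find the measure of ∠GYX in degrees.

1. ∠NGY = 78°  [linear pair at G on NB]
2. ∠GYN = 51°  [△NGY]
3. ∠GYX = 129°  [linear pair at Y on NX]

∠GYX = 129°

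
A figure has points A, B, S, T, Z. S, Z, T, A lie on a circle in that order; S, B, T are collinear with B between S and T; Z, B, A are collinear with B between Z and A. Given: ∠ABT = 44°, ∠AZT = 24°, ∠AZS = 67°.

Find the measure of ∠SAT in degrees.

1. ∠AST = 24°  [same arc TA]
2. ∠ATS = 67°  [same arc SA]
3. ∠SAT = 89°  [△STA]

∠SAT = 89°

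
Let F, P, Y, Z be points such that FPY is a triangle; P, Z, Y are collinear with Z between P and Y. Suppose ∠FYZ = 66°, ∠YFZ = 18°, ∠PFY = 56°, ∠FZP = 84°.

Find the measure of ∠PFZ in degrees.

∠PFZ = 38°

1. ∠FYP = 66°  [Z on ray YP]
2. ∠FPY = 58°  [△FPY]
3. ∠FPZ = 58°  [Z on ray PY]
4. ∠PFZ = 38°  [△FPZ]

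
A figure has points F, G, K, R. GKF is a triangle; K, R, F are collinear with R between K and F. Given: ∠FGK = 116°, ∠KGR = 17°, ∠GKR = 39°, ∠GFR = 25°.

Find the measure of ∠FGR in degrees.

∠FGR = 99°

1. ∠GRK = 124°  [△GKR]
2. ∠FRG = 56°  [linear pair at R on KF]
3. ∠FGR = 99°  [△GRF]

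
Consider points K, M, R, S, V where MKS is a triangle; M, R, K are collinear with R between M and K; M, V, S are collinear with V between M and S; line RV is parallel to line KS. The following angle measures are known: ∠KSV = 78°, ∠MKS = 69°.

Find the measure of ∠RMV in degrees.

∠RMV = 33°

1. ∠KSM = 78°  [V on ray SM]
2. ∠KMS = 33°  [△MKS]
3. ∠RMV = 33°  [R on MK, V on MS]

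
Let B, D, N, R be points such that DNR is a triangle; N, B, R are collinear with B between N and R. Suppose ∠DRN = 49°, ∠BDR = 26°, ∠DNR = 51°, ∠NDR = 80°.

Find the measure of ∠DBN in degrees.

1. ∠BRD = 49°  [B on ray RN]
2. ∠DBR = 105°  [△DBR]
3. ∠DBN = 75°  [linear pair at B on NR]

∠DBN = 75°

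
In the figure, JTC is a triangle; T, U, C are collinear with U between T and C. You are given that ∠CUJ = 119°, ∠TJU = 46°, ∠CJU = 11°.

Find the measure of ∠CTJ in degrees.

1. ∠JUT = 61°  [linear pair at U on TC]
2. ∠JTU = 73°  [△JTU]
3. ∠CTJ = 73°  [U on ray TC]

∠CTJ = 73°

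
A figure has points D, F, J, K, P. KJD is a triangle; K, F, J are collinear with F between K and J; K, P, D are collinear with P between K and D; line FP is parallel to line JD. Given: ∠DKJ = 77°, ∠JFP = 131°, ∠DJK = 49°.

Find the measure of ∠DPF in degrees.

1. ∠JDK = 54°  [△KJD]
2. ∠FPK = 54°  [FP∥JD, corresponding at P]
3. ∠DPF = 126°  [linear pair at P on KD]

∠DPF = 126°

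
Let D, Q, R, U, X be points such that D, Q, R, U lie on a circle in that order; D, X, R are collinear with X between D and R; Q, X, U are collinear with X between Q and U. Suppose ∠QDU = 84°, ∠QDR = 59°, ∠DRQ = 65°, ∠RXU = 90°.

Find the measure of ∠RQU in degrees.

∠RQU = 25°

1. ∠QRU = 96°  [cyclic DQRU, opposite ∠D+∠R]
2. ∠QUR = 59°  [same arc QR]
3. ∠RQU = 25°  [△QRU]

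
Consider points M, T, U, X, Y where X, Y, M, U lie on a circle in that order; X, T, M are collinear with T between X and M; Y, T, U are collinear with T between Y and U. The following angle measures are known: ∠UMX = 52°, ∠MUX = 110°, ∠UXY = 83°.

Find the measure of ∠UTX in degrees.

∠UTX = 117°

1. ∠UYX = 52°  [same arc XU]
2. ∠MXU = 18°  [△XMU]
3. ∠XUY = 45°  [△XYU]
4. ∠UTX = 117°  [△XTU]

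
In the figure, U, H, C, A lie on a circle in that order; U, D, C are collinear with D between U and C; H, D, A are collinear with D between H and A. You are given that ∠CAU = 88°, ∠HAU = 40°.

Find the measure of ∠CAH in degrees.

1. ∠CHU = 92°  [cyclic UHCA, opposite ∠H+∠A]
2. ∠HCU = 40°  [same arc UH]
3. ∠CUH = 48°  [△UHC]
4. ∠CAH = 48°  [same arc HC]

∠CAH = 48°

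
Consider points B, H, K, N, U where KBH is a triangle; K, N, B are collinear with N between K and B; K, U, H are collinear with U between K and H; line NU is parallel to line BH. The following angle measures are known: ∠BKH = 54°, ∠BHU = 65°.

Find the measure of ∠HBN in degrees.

1. ∠BHK = 65°  [U on ray HK]
2. ∠HBK = 61°  [△KBH]
3. ∠HBN = 61°  [N on ray BK]

∠HBN = 61°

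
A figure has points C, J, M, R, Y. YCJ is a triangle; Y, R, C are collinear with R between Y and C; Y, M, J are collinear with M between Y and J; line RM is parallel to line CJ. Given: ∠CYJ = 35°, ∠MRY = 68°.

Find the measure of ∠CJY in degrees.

1. ∠MYR = 35°  [R on YC, M on YJ]
2. ∠RMY = 77°  [△YRM]
3. ∠CJY = 77°  [RM∥CJ, corresponding at M]

∠CJY = 77°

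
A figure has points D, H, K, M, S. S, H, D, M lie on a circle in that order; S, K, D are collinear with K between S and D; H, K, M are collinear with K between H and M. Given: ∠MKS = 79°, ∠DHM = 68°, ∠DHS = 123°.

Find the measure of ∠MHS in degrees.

1. ∠DKH = 79°  [vertical angles at K]
2. ∠HDS = 33°  [△HKD]
3. ∠DSH = 24°  [△SHD]
4. ∠HKS = 101°  [linear pair at K on SD]
5. ∠MHS = 55°  [△SKH]

∠MHS = 55°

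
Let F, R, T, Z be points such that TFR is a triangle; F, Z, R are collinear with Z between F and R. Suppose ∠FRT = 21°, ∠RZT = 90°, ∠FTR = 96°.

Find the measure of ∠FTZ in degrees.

∠FTZ = 27°

1. ∠RFT = 63°  [△TFR]
2. ∠FZT = 90°  [linear pair at Z on FR]
3. ∠TFZ = 63°  [Z on ray FR]
4. ∠FTZ = 27°  [△TFZ]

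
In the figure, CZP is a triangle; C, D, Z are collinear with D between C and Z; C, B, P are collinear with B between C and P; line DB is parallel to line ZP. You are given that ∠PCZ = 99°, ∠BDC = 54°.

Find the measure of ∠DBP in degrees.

∠DBP = 153°

1. ∠BCD = 99°  [D on CZ, B on CP]
2. ∠CBD = 27°  [△CDB]
3. ∠DBP = 153°  [linear pair at B on CP]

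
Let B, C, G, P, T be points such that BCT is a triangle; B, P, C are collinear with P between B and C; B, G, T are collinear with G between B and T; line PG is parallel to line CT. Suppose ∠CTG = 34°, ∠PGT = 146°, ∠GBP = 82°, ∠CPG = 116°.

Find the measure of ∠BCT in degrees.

∠BCT = 64°

1. ∠BTC = 34°  [G on ray TB]
2. ∠CBT = 82°  [P on BC, G on BT]
3. ∠BCT = 64°  [△BCT]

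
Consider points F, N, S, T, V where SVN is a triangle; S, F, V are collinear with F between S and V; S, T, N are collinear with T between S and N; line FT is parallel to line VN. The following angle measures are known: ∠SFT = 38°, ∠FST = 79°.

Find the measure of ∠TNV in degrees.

∠TNV = 63°

1. ∠FTS = 63°  [△SFT]
2. ∠FTN = 117°  [linear pair at T on SN]
3. ∠TNV = 63°  [FT∥VN, co-interior at N–T]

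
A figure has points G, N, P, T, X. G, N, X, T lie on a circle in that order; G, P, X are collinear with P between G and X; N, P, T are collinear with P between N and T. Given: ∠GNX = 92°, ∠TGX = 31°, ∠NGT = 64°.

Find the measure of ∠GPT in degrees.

1. ∠GTX = 88°  [cyclic GNXT, opposite ∠N+∠T]
2. ∠TNX = 31°  [same arc XT]
3. ∠GXT = 61°  [△GXT]
4. ∠NXT = 116°  [cyclic GNXT, opposite ∠G+∠X]
5. ∠NTX = 33°  [△NXT]
6. ∠TPX = 86°  [△XPT]
7. ∠GPT = 94°  [linear pair at P on GX]

∠GPT = 94°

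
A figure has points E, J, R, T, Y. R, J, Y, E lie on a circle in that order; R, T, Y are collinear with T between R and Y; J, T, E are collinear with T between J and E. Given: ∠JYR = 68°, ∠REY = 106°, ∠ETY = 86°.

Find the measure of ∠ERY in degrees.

1. ∠JER = 68°  [same arc RJ]
2. ∠ETR = 94°  [linear pair at T on RY]
3. ∠ERY = 18°  [△RTE]

∠ERY = 18°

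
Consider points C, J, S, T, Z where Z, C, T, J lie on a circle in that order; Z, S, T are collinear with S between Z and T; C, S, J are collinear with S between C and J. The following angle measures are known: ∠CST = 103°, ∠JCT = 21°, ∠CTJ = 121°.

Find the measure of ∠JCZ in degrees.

∠JCZ = 65°

1. ∠JSZ = 103°  [vertical angles at S]
2. ∠JZT = 21°  [same arc TJ]
3. ∠CZJ = 59°  [cyclic ZCTJ, opposite ∠Z+∠T]
4. ∠CJZ = 56°  [△ZSJ]
5. ∠JCZ = 65°  [△ZCJ]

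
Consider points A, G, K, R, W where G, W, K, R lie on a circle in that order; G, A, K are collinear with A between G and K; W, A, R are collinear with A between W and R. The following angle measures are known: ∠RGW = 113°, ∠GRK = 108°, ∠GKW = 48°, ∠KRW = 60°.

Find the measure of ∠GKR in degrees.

∠GKR = 19°

1. ∠GRW = 48°  [same arc GW]
2. ∠GWR = 19°  [△GWR]
3. ∠GKR = 19°  [same arc GR]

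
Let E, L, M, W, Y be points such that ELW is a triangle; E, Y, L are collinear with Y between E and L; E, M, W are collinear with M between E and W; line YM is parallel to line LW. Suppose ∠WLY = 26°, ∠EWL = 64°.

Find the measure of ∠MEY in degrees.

1. ∠ELW = 26°  [Y on ray LE]
2. ∠LEW = 90°  [△ELW]
3. ∠MEY = 90°  [Y on EL, M on EW]

∠MEY = 90°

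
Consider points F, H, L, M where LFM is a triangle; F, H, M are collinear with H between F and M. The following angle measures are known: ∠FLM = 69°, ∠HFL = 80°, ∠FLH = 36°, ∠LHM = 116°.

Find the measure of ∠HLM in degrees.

1. ∠LFM = 80°  [H on ray FM]
2. ∠FML = 31°  [△LFM]
3. ∠HML = 31°  [H on ray MF]
4. ∠HLM = 33°  [△LHM]

∠HLM = 33°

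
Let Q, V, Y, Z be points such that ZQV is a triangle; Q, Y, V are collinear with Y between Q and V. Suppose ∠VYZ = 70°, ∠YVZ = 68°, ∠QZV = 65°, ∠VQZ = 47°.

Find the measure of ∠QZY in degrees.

∠QZY = 23°

1. ∠QYZ = 110°  [linear pair at Y on QV]
2. ∠YQZ = 47°  [Y on ray QV]
3. ∠QZY = 23°  [△ZQY]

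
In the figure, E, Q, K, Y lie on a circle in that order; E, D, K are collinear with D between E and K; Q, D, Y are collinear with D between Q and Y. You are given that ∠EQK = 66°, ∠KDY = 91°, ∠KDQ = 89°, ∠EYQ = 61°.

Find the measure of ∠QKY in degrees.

∠QKY = 97°

1. ∠EYK = 114°  [cyclic EQKY, opposite ∠Q+∠Y]
2. ∠EDY = 89°  [linear pair at D on EK]
3. ∠EKQ = 61°  [same arc EQ]
4. ∠KEY = 30°  [△EDY]
5. ∠EKY = 36°  [△EKY]
6. ∠KQY = 30°  [△QDK]
7. ∠KYQ = 53°  [△KDY]
8. ∠QKY = 97°  [△QKY]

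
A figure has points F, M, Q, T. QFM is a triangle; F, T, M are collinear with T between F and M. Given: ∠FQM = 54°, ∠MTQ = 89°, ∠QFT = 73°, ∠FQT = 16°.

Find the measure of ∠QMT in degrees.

∠QMT = 53°

1. ∠MFQ = 73°  [T on ray FM]
2. ∠FMQ = 53°  [△QFM]
3. ∠QMT = 53°  [T on ray MF]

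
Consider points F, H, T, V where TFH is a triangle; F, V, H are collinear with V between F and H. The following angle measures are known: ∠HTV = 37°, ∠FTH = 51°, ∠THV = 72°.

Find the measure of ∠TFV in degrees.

∠TFV = 57°

1. ∠FHT = 72°  [V on ray HF]
2. ∠HFT = 57°  [△TFH]
3. ∠TFV = 57°  [V on ray FH]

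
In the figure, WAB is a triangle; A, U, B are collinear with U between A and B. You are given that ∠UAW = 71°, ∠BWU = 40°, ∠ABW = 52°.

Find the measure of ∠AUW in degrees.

∠AUW = 92°

1. ∠UBW = 52°  [U on ray BA]
2. ∠BUW = 88°  [△WUB]
3. ∠AUW = 92°  [linear pair at U on AB]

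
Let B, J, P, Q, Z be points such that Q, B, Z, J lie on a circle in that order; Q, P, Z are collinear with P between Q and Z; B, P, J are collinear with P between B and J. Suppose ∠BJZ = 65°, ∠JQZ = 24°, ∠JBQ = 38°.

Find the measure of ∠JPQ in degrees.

1. ∠JZQ = 38°  [same arc QJ]
2. ∠JPZ = 77°  [△ZPJ]
3. ∠JPQ = 103°  [linear pair at P on QZ]

∠JPQ = 103°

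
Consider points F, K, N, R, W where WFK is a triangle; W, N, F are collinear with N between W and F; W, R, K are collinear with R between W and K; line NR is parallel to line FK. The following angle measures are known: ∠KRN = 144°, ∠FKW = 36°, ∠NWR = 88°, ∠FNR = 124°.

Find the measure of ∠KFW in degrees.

∠KFW = 56°

1. ∠NRW = 36°  [linear pair at R on WK]
2. ∠RNW = 56°  [△WNR]
3. ∠KFW = 56°  [NR∥FK, corresponding at N]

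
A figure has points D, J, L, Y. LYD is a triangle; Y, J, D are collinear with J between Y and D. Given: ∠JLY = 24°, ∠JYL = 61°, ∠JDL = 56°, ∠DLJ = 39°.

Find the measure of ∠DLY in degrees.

∠DLY = 63°

1. ∠DYL = 61°  [J on ray YD]
2. ∠LDY = 56°  [J on ray DY]
3. ∠DLY = 63°  [△LYD]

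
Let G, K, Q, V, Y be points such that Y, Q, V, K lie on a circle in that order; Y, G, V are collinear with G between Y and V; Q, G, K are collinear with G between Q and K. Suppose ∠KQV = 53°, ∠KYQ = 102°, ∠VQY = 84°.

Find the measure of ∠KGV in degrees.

∠KGV = 100°

1. ∠KYV = 53°  [same arc VK]
2. ∠KVQ = 78°  [cyclic YQVK, opposite ∠Y+∠V]
3. ∠VKY = 96°  [cyclic YQVK, opposite ∠Q+∠K]
4. ∠KVY = 31°  [△YVK]
5. ∠QKV = 49°  [△QVK]
6. ∠KGV = 100°  [△VGK]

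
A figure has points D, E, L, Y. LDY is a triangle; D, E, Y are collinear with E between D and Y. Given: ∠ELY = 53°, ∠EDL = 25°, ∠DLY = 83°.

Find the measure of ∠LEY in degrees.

∠LEY = 55°

1. ∠LDY = 25°  [E on ray DY]
2. ∠DYL = 72°  [△LDY]
3. ∠EYL = 72°  [E on ray YD]
4. ∠LEY = 55°  [△LEY]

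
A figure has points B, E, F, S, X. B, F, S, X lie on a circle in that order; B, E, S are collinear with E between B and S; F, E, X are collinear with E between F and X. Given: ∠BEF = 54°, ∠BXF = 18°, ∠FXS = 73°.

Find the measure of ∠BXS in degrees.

1. ∠BSF = 18°  [same arc BF]
2. ∠FBS = 73°  [same arc FS]
3. ∠BFS = 89°  [△BFS]
4. ∠BXS = 91°  [cyclic BFSX, opposite ∠F+∠X]

∠BXS = 91°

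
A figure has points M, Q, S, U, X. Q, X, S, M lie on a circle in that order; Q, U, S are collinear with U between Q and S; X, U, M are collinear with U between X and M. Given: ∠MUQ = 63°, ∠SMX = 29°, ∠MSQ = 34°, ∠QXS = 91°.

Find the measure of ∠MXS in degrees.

1. ∠SUX = 63°  [vertical angles at U]
2. ∠SQX = 29°  [same arc XS]
3. ∠QSX = 60°  [△QXS]
4. ∠MXS = 57°  [△XUS]

∠MXS = 57°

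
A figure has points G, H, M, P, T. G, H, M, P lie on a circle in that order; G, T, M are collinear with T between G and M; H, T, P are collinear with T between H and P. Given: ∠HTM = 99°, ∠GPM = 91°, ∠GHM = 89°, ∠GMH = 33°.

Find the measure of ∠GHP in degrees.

∠GHP = 41°

1. ∠GTH = 81°  [linear pair at T on GM]
2. ∠HGM = 58°  [△GHM]
3. ∠GHP = 41°  [△GTH]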